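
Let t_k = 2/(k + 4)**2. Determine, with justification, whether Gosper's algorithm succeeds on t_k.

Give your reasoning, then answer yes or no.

No — t_k has no hypergeometric antidifference.

The ratio is (k + 4)**2/(k + 5)**2.
So A=k**2 + 8*k + 16 and B=k**2 + 10*k + 25, with C=1.
Set up (k**2 + 8*k + 16)·f(k+1) − (k**2 + 8*k + 16)·f(k) − (1) = 0.
d = 0 from the (2,2,0) case.
f = c0 ⇒ A·f(k+1) − B(k−1)·f(k) − C = -1. The system {-1 = 0} is inconsistent; no antidifference.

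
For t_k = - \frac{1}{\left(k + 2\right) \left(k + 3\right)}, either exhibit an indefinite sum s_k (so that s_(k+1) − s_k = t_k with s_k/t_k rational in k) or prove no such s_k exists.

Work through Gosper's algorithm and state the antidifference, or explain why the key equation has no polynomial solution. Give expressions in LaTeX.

t_(k+1)/t_k = (k + 2)/(k + 4).
Factor: A=k + 2; B=k + 4; C=1.
Key eq: (k + 2)·f(k+1) = (k + 3)·f(k) + (1).
d = 1 from the (1,1,0) case.
Match coefficients ⇒ f(k) = k/2.
Get s_k = R·t_k = -k/(2*k + 4) with R(k) = B(k−1)f(k)/C(k) = k*(k + 3)/2.
Check: Δs_k = -1/(k**2 + 5*k + 6). ✓

s_k = - \frac{k}{2 k + 4}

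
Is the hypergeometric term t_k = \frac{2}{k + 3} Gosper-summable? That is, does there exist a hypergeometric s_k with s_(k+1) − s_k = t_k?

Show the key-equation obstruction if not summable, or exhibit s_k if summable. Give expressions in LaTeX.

Ratio r(k) = (k + 3)/(k + 4).
Normal form (A,B,C) = (k + 3, k + 4, 1).
Key eq: (k + 3)·f(k+1) = (k + 3)·f(k) + (1).
Bound: deg f ≤ 0.
Put f(k) = c0: A·f(k+1) − B(k−1)·f(k) − C = -1; need -1 = 0 — inconsistent ⇒ no f, not summable.

No — t_k has no hypergeometric antidifference.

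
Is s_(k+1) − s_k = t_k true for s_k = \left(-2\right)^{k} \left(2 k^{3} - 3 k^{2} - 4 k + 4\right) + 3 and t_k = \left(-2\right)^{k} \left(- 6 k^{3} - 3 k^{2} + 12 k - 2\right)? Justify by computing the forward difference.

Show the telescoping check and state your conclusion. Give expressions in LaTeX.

valid; difference matches t_k

s_(k+1) = (-2)**(k + 1)*(-4*k + 2*(k + 1)**3 - 3*(k + 1)**2) + 3
s_(k+1) − s_k = (-2)**k*(-6*k**3 - 3*k**2 + 12*k - 2)
(s_(k+1) − s_k) − t_k = 0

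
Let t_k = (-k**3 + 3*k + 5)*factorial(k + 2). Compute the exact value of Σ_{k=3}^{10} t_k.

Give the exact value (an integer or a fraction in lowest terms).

Σ = -491934643320

r(k) = (k + 3)*(3*k - (k + 1)**3 + 8)/(-k**3 + 3*k + 5) after simplifying.
Factor: A=k + 3; B=1; C=k**3 - 3*k - 5.
Solve (k + 3)·f(k+1) − (1)·f(k) = k**3 - 3*k - 5.
Bound: deg f ≤ 2.
Coefficient equations give f(k) = k**2 - 4*k + 2.
Get s_k = R·t_k = -(k**2 - 4*k + 2)*factorial(k + 2) with R(k) = B(k−1)f(k)/C(k) = (k**2 - 4*k + 2)/(k**3 - 3*k - 5).
Δs = (-k**3 + 3*k + 5)*factorial(k + 2), as required.
Sum = s_(11) − s_(3); s_(11) = -491934643200, s_(3) = 120 ⇒ -491934643320.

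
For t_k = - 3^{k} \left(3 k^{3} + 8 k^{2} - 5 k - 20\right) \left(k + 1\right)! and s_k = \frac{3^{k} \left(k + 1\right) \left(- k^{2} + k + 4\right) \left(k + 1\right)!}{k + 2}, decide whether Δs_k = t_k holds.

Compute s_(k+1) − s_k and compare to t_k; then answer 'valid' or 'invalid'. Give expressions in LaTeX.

s_(k+1) = -3**(k + 1)*(k + 2)*(k**2 + k - 4)*factorial(k + 2)/(k + 3)
s_(k+1) − s_k = -3**k*(3*k**2 + 11*k + 12)*(k**3 + 3*k**2 - 2*k - 7)*factorial(k + 1)/((k + 2)*(k + 3))
(s_(k+1) − s_k) − t_k = 3**k*(3*k**4 + 14*k**3 + 10*k**2 - 29*k - 36)*factorial(k + 1)/((k + 2)*(k + 3))

Invalid: residual \frac{3^{k} \left(3 k^{4} + 14 k^{3} + 10 k^{2} - 29 k - 36\right) \left(k + 1\right)!}{\left(k + 2\right) \left(k + 3\right)} ≠ 0.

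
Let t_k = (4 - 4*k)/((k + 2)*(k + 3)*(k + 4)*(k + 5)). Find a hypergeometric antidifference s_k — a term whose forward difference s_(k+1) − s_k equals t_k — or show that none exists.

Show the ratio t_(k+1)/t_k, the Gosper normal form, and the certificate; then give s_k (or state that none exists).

t_(k+1)/t_k = k*(k + 2)/((k - 1)*(k + 6)).
Factor: A=k + 2; B=k + 6; C=k - 1.
Key eq: (k + 2)·f(k+1) = (k + 5)·f(k) + (k - 1).
Bound: deg f ≤ 3.
A polynomial solution: f(k) = -k/2.
Then R = B(k−1)f/C = -k*(k + 5)/(2*(k - 1)), so s_k = R(k)·t_k = 2*k/((k + 2)*(k + 3)*(k + 4)).
s_(k+1) − s_k = 4*(1 - k)/(k**4 + 14*k**3 + 71*k**2 + 154*k + 120) = t_k.

s_k = 2*k/((k + 2)*(k + 3)*(k + 4))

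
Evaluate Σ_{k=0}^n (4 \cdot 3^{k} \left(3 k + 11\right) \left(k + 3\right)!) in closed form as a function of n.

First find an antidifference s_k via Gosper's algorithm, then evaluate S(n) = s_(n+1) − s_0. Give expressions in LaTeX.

r(k) = 3*(k + 4)*(3*k + 14)/(3*k + 11) after simplifying.
Take A(k)=3*k + 12, B(k)=1, C(k)=k + 11/3.
Need (3*k + 12)·f(k+1) − (1)·f(k) = k + 11/3.
Bound: deg f ≤ 0.
Match coefficients ⇒ f(k) = 1/3.
So s_k = (B(k−1)f/C)·t_k = (1/(3*k + 11))·t_k = 4*3**k*factorial(k + 3).
Check: Δs_k = 4*3**k*(3*k + 11)*factorial(k + 3). ✓
Telescope: S(n) = s_(n+1) − s_(0) = 12*3**n*factorial(n + 4) − (24) = 12*3**n*factorial(n + 4) - 24.

S(n) = 12 \cdot 3^{n} \left(n + 4\right)! - 24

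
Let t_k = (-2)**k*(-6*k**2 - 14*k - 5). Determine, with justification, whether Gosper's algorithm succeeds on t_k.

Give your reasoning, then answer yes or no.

Yes. s_k = (-2)**k*(2*k**2 + 2*k - 1).

r(k) = 2*(-6*k**2 - 26*k - 25)/(6*k**2 + 14*k + 5) after simplifying.
Factor: A=-2; B=1; C=k**2 + 7*k/3 + 5/6.
Solve (-2)·f(k+1) − (1)·f(k) = k**2 + 7*k/3 + 5/6.
From deg A=0, deg B=0, deg C=2: d=2.
A polynomial solution: f(k) = -(2*k**2 + 2*k - 1)/6.
Certificate R = B(k−1)f/C = -(2*k**2 + 2*k - 1)/(6*k**2 + 14*k + 5) gives s_k = (-2)**k*(2*k**2 + 2*k - 1).
s_(k+1) − s_k = (-2)**k*(-6*k**2 - 14*k - 5) = t_k.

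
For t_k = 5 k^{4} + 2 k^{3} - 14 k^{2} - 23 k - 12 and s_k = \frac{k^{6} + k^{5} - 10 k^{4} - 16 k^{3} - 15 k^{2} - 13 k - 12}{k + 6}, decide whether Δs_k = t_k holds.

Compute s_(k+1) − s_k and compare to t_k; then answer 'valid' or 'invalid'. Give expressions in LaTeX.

s_(k+1) = (k**6 + 7*k**5 + 10*k**4 - 26*k**3 - 98*k**2 - 120*k - 64)/(k + 7)
s_(k+1) − s_k = (5*k**6 + 55*k**5 + 120*k**4 - 127*k**3 - 590*k**2 - 681*k - 300)/(k**2 + 13*k + 42)
(s_(k+1) − s_k) − t_k = 3*(-4*k**5 - 34*k**4 - 2*k**3 + 103*k**2 + 147*k + 68)/(k**2 + 13*k + 42)

Invalid: residual \frac{3 \left(- 4 k^{5} - 34 k^{4} - 2 k^{3} + 103 k^{2} + 147 k + 68\right)}{k^{2} + 13 k + 42} ≠ 0.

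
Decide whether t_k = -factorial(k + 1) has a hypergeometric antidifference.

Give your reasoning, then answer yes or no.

r(k) = k + 2 after simplifying.
Gosper form: A/B · C(k+1)/C(k) with A=k + 2, B=1, C=1.
Key eq: (k + 2)·f(k+1) = (1)·f(k) + (1).
Bound: deg f ≤ -1.
deg f ≤ -1 is impossible — no certificate.

No — key equation has no polynomial f.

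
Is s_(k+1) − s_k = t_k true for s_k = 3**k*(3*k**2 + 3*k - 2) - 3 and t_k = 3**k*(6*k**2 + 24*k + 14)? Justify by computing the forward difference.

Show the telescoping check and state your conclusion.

s_(k+1) = 3*3**k*(3*k + 3*(k + 1)**2 + 1) - 3
s_(k+1) − s_k = 3**k*(6*k**2 + 24*k + 14)
(s_(k+1) − s_k) − t_k = 0

Valid: the claim telescopes to t_k.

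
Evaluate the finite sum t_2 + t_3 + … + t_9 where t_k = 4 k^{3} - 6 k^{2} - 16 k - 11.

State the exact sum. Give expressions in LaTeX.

Σ = 5600

Ratio r(k) = (4*k**3 + 6*k**2 - 16*k - 29)/(4*k**3 - 6*k**2 - 16*k - 11).
Take A(k)=1, B(k)=1, C(k)=k**3 - 3*k**2/2 - 4*k - 11/4.
f must satisfy (1)·f(k+1) − (1)·f(k) = k**3 - 3*k**2/2 - 4*k - 11/4.
Bound: deg f ≤ 4.
Coefficient equations give f(k) = k*(k**3 - 4*k**2 - 4*k - 4)/4.
Then R = B(k−1)f/C = k*(k**3 - 4*k**2 - 4*k - 4)/(4*k**3 - 6*k**2 - 16*k - 11), so s_k = R(k)·t_k = k*(k**3 - 4*k**2 - 4*k - 4).
s_(k+1) − s_k = 4*k**3 - 6*k**2 - 16*k - 11 = t_k.
Evaluate s at k=10 and k=2: 5560 and -40; difference 5600.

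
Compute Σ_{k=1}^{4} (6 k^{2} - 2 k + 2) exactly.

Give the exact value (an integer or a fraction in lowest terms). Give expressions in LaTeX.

Σ = 168

Ratio r(k) = (-k + 3*(k + 1)**2)/(3*k**2 - k + 1).
So A=1 and B=1, with C=k**2 - k/3 + 1/3.
Solve (1)·f(k+1) − (1)·f(k) = k**2 - k/3 + 1/3.
From deg A=0, deg B=0, deg C=2: d=3.
Solving with deg f ≤ 3: f(k) = k*(k**2 - 2*k + 2)/3.
R(k) = B(k−1)·f(k)/C(k) = k*(k**2 - 2*k + 2)/(3*k**2 - k + 1); s_k = R·t_k = 2*k*(k**2 - 2*k + 2).
s_(k+1) − s_k = 6*k**2 - 2*k + 2 = t_k.
Σ_(k=1)^(4) t_k = s_(5) − s_(1) = 170 − (2) = 168.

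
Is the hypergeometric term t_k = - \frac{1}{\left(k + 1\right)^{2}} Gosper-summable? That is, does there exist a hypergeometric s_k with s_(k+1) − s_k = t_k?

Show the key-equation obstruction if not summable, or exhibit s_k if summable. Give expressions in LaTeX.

Ratio r(k) = (k + 1)**2/(k + 2)**2.
Normal form (A,B,C) = (k**2 + 2*k + 1, k**2 + 4*k + 4, 1).
Key eq: (k**2 + 2*k + 1)·f(k+1) = (k**2 + 2*k + 1)·f(k) + (1).
From deg A=2, deg B=2, deg C=0: d=0.
Write f(k) = c0. Then LHS − RHS = -1, requiring -1 = 0: contradictory. No certificate.

No — the linear system for f has no solution.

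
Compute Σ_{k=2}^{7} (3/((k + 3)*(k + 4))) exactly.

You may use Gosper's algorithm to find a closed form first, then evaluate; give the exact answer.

Σ = 18/55

r(k) = (k + 3)/(k + 5) after simplifying.
Gosper form: A/B · C(k+1)/C(k) with A=k + 3, B=k + 5, C=1.
Set up (k + 3)·f(k+1) − (k + 4)·f(k) − (1) = 0.
d = 1 from the (1,1,0) case.
Solving with deg f ≤ 1: f(k) = k/3.
So s_k = (B(k−1)f/C)·t_k = (k*(k + 4)/3)·t_k = k/(k + 3).
Check: Δs_k = 3/(k**2 + 7*k + 12). ✓
Evaluate s at k=8 and k=2: 8/11 and 2/5; difference 18/55.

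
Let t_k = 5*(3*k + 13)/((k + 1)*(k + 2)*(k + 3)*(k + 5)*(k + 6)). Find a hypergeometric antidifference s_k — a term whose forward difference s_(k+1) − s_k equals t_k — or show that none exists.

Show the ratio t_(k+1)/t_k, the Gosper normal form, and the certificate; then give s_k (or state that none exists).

Step 1: r(k) = (k + 1)*(k + 5)*(3*k + 16)/((k + 4)*(k + 7)*(3*k + 13)).
So A=k + 1 and B=k + 7, with C=k**2 + 25*k/3 + 52/3.
Solve (k + 1)·f(k+1) − (k + 6)·f(k) = k**2 + 25*k/3 + 52/3.
Bound: deg f ≤ 5.
Match coefficients ⇒ f(k) = k*(k + 3)*(k + 4)*(k**2 + 8*k + 17)/30.
Get s_k = R·t_k = k*(k**2 + 8*k + 17)/(2*(k**3 + 8*k**2 + 17*k + 10)) with R(k) = B(k−1)f(k)/C(k) = k*(k + 3)*(k + 6)*(k**2 + 8*k + 17)/(10*(3*k + 13)).
Δs = 5*(3*k + 13)/(k**5 + 17*k**4 + 107*k**3 + 307*k**2 + 396*k + 180), as required.

s_k = k*(k**2 + 8*k + 17)/(2*(k**3 + 8*k**2 + 17*k + 10))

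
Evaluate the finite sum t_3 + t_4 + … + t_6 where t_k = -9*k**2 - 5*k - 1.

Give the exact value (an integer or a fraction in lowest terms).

Ratio r(k) = (9*k**2 + 23*k + 15)/(9*k**2 + 5*k + 1).
So A=1 and B=1, with C=k**2 + 5*k/9 + 1/9.
Set up (1)·f(k+1) − (1)·f(k) − (k**2 + 5*k/9 + 1/9) = 0.
Bound: deg f ≤ 3.
Coefficient equations give f(k) = k**2*(3*k - 2)/9.
Get s_k = R·t_k = k**2*(2 - 3*k) with R(k) = B(k−1)f(k)/C(k) = k**2*(3*k - 2)/(9*k**2 + 5*k + 1).
Δs = -9*k**2 - 5*k - 1, as required.
Evaluate s at k=7 and k=3: -931 and -63; difference -868.

Σ = -868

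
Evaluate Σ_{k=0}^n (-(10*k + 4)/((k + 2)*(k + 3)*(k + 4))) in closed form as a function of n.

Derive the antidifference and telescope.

r(k) = (k + 2)*(5*k + 7)/((k + 5)*(5*k + 2)) after simplifying.
So A=k + 2 and B=k + 5, with C=k + 2/5.
Need (k + 2)·f(k+1) − (k + 4)·f(k) = k + 2/5.
Degrees (1,1,1) ⇒ d ≤ 2.
Solve for f: f(k) = k**2/5 (degree 2 ≤ 2).
R(k) = B(k−1)·f(k)/C(k) = k**2*(k + 4)/(5*k + 2); s_k = R·t_k = -2*k**2/(k**2 + 5*k + 6).
Δs = 2*(-5*k - 2)/(k**3 + 9*k**2 + 26*k + 24), as required.
Σ_(k=0)^n t_k = s_(n+1) − s_(0) = (2*(-n**2 - 2*n - 1)/(n**2 + 7*n + 12)) − (0), i.e. 2*(-n**2 - 2*n - 1)/(n**2 + 7*n + 12).

S(n) = 2*(-n**2 - 2*n - 1)/(n**2 + 7*n + 12)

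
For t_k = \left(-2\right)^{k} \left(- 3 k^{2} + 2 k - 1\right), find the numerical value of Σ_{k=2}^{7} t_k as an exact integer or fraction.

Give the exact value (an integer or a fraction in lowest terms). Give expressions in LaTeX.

Σ = 12540

Compute t_(k+1)/t_k: get 2*(2*k - 3*(k + 1)**2 + 1)/(3*k**2 - 2*k + 1).
So A=-2 and B=1, with C=k**2 - 2*k/3 + 1/3.
Key eq: (-2)·f(k+1) = (1)·f(k) + (k**2 - 2*k/3 + 1/3).
d = 2 from the (0,0,2) case.
Solving with deg f ≤ 2: f(k) = -(k - 1)**2/3.
Get s_k = R·t_k = (-2)**k*(k**2 - 2*k + 1) with R(k) = B(k−1)f(k)/C(k) = -(k - 1)**2/(3*k**2 - 2*k + 1).
Verify: (-2)**k*(-3*k**2 + 2*k - 1) matches t_k.
Σ_(k=2)^(7) t_k = s_(8) − s_(2) = 12544 − (4) = 12540.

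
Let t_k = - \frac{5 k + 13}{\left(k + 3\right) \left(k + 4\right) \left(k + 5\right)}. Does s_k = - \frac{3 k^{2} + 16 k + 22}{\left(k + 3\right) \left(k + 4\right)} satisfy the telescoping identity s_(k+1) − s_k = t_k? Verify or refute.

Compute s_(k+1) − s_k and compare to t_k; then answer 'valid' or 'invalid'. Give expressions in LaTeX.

Valid: the claim telescopes to t_k.

s_(k+1) = (-16*k - 3*(k + 1)**2 - 38)/((k + 4)*(k + 5))
s_(k+1) − s_k = (-5*k - 13)/(k**3 + 12*k**2 + 47*k + 60)
(s_(k+1) − s_k) − t_k = 0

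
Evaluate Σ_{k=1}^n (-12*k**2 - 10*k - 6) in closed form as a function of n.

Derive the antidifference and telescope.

S(n) = n*(-4*n**2 - 11*n - 13)

t_(k+1)/t_k = (6*k**2 + 17*k + 14)/(6*k**2 + 5*k + 3).
So A=1 and B=1, with C=k**2 + 5*k/6 + 1/2.
Set up (1)·f(k+1) − (1)·f(k) − (k**2 + 5*k/6 + 1/2) = 0.
From deg A=0, deg B=0, deg C=2: d=3.
Solve for f: f(k) = k*(4*k**2 - k + 3)/12 (degree 3 ≤ 3).
R(k) = B(k−1)·f(k)/C(k) = k*(4*k**2 - k + 3)/(2*(6*k**2 + 5*k + 3)); s_k = R·t_k = k*(-4*k**2 + k - 3).
s_(k+1) − s_k = -12*k**2 - 10*k - 6 = t_k.
Evaluate: s_(n+1) = -4*n**3 - 11*n**2 - 13*n - 6; subtract s_(1) = -6 ⇒ S(n) = n*(-4*n**2 - 11*n - 13).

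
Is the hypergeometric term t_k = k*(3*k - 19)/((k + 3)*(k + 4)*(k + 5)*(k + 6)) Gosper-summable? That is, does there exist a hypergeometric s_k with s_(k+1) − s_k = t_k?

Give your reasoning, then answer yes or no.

Ratio r(k) = (k + 1)*(k + 3)*(3*k - 16)/(k*(k + 7)*(3*k - 19)).
Gosper form: A/B · C(k+1)/C(k) with A=k + 3, B=k + 7, C=k**2 - 19*k/3.
Solve (k + 3)·f(k+1) − (k + 6)·f(k) = k**2 - 19*k/3.
From deg A=1, deg B=1, deg C=2: d=3.
A polynomial solution: f(k) = k*(k - 32)*(k - 1)/45.
So s_k = (B(k−1)f/C)·t_k = ((k - 32)*(k - 1)*(k + 6)/(15*(3*k - 19)))·t_k = k*(k**2 - 33*k + 32)/(15*(k + 3)*(k + 4)*(k + 5)).
s_(k+1) − s_k = k*(3*k - 19)/(k**4 + 18*k**3 + 119*k**2 + 342*k + 360) = t_k.

Yes. s_k = k*(k**2 - 33*k + 32)/(15*(k + 3)*(k + 4)*(k + 5)).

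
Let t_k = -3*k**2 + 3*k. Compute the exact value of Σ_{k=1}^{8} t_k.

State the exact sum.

Step 1: r(k) = (k + 1)/(k - 1).
Take A(k)=1, B(k)=1, C(k)=k**2 - k.
Need (1)·f(k+1) − (1)·f(k) = k**2 - k.
From deg A=0, deg B=0, deg C=2: d=3.
Coefficient equations give f(k) = k*(k - 2)*(k - 1)/3.
R(k) = B(k−1)·f(k)/C(k) = (k - 2)/3; s_k = R·t_k = k*(-k**2 + 3*k - 2).
s_(k+1) − s_k = 3*k*(1 - k) = t_k.
Evaluate s at k=9 and k=1: -504 and 0; difference -504.

Σ = -504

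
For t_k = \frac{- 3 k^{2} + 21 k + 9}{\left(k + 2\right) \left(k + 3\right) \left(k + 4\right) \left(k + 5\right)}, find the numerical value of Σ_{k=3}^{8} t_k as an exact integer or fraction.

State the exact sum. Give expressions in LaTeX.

The ratio is (k + 2)*(7*k - (k + 1)**2 + 10)/((k + 6)*(-k**2 + 7*k + 3)).
So A=k + 2 and B=k + 6, with C=k**2 - 7*k - 3.
Set up (k + 2)·f(k+1) − (k + 5)·f(k) − (k**2 - 7*k - 3) = 0.
From deg A=1, deg B=1, deg C=2: d=3.
Coefficient equations give f(k) = -k*(k**2 + 33*k + 2)/24.
R(k) = B(k−1)·f(k)/C(k) = -k*(k + 5)*(k**2 + 33*k + 2)/(24*(k**2 - 7*k - 3)); s_k = R·t_k = k*(k**2 + 33*k + 2)/(8*(k + 2)*(k + 3)*(k + 4)).
Verify: 3*(-k**2 + 7*k + 3)/(k**4 + 14*k**3 + 71*k**2 + 154*k + 120) matches t_k.
Σ_(k=3)^(8) t_k = s_(9) − s_(3) = 285/1144 − (11/56) = 211/4004.

Σ = 211/4004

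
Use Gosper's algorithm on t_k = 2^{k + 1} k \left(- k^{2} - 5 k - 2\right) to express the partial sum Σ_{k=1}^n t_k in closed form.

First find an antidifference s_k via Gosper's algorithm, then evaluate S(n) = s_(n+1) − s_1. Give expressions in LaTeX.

S(n) = 2^{n + 2} n \left(- n^{2} - 2 n - 1\right)

Ratio r(k) = 2*(k + 1)*(5*k + (k + 1)**2 + 7)/(k*(k**2 + 5*k + 2)).
Take A(k)=2, B(k)=1, C(k)=k**3 + 5*k**2 + 2*k.
Need (2)·f(k+1) − (1)·f(k) = k**3 + 5*k**2 + 2*k.
d = 3 from the (0,0,3) case.
Solving with deg f ≤ 3: f(k) = k**2*(k - 1).
Get s_k = R·t_k = 2**(k + 1)*k**2*(1 - k) with R(k) = B(k−1)f(k)/C(k) = k*(k - 1)/(k**2 + 5*k + 2).
Δs = 2**(k + 1)*k*(-k**2 - 5*k - 2), as required.
Evaluate: s_(n+1) = 2**(n + 2)*n*(-n**2 - 2*n - 1); subtract s_(1) = 0 ⇒ S(n) = 2**(n + 2)*n*(-n**2 - 2*n - 1).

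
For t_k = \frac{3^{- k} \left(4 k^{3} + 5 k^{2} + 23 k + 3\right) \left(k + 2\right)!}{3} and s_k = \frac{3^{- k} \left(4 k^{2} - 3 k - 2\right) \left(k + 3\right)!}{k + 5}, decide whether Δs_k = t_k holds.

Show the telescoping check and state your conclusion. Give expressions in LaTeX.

s_(k+1) = (4*k**2 + 5*k - 1)*factorial(k + 4)/(3*3**k*(k + 6))
s_(k+1) − s_k = (4*k**4 + 29*k**3 + 61*k**2 + 151*k + 16)*factorial(k + 3)/(3*3**k*(k + 5)*(k + 6))
(s_(k+1) − s_k) − t_k = -2*(4*k**4 + 25*k**3 + 36*k**2 + 127*k + 21)*factorial(k + 2)/(3*3**k*(k + 5)*(k + 6))

Invalid: residual - \frac{2 \cdot 3^{- k} \left(4 k^{4} + 25 k^{3} + 36 k^{2} + 127 k + 21\right) \left(k + 2\right)!}{3 \left(k + 5\right) \left(k + 6\right)} ≠ 0.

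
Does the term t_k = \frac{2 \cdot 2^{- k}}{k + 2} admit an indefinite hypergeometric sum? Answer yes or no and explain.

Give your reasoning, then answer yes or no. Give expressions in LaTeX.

The ratio is (k + 2)/(2*(k + 3)).
Factor: A=k/2 + 1; B=k + 3; C=1.
f must satisfy (k/2 + 1)·f(k+1) − (k + 2)·f(k) = 1.
Bound: deg f ≤ -1.
Negative degree bound (-1): no f exists, t_k not Gosper-summable.

No — negative degree bound, so no certificate f.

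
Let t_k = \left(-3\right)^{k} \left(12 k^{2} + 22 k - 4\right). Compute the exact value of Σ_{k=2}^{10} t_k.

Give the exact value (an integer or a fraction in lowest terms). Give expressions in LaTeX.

Σ = 65544480

The ratio is 3*(-6*k**2 - 23*k - 15)/(6*k**2 + 11*k - 2).
Factor: A=-3; B=1; C=k**2 + 11*k/6 - 1/3.
f must satisfy (-3)·f(k+1) − (1)·f(k) = k**2 + 11*k/6 - 1/3.
Degrees (0,0,2) ⇒ d ≤ 2.
A polynomial solution: f(k) = -(k - 1)*(3*k + 4)/12.
Then R = B(k−1)f/C = -(k - 1)*(3*k + 4)/(2*(k + 2)*(6*k - 1)), so s_k = R(k)·t_k = (-3)**k*(-3*k**2 - k + 4).
Check: Δs_k = (-3)**k*(12*k**2 + 22*k - 4). ✓
Sum = s_(11) − s_(2); s_(11) = 65544390, s_(2) = -90 ⇒ 65544480.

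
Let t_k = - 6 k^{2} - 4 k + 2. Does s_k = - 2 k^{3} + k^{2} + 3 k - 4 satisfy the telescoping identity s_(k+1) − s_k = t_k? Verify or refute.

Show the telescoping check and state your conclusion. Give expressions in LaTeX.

s_(k+1) = -2*k**3 - 5*k**2 - k - 2
s_(k+1) − s_k = -6*k**2 - 4*k + 2
(s_(k+1) − s_k) − t_k = 0

Valid: the claim telescopes to t_k.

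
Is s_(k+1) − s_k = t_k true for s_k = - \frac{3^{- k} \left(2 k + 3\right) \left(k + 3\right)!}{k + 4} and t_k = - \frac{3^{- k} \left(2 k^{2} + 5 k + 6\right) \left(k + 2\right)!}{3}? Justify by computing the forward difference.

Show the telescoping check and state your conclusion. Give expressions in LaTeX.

s_(k+1) = -(2*k + 5)*factorial(k + 4)/(3*3**k*(k + 5))
s_(k+1) − s_k = -(2*k**3 + 15*k**2 + 33*k + 35)*factorial(k + 3)/(3*3**k*(k + 4)*(k + 5))
(s_(k+1) − s_k) − t_k = (2*k**3 + 13*k**2 + 20*k + 15)*factorial(k + 2)/(3*3**k*(k + 4)*(k + 5))

Invalid: residual \frac{3^{- k} \left(2 k^{3} + 13 k^{2} + 20 k + 15\right) \left(k + 2\right)!}{3 \left(k + 4\right) \left(k + 5\right)} ≠ 0.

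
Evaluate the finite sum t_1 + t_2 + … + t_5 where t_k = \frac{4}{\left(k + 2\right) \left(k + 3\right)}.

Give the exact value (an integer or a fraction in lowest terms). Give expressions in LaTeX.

Σ = 5/6

Compute t_(k+1)/t_k: get (k + 2)/(k + 4).
So A=k + 2 and B=k + 4, with C=1.
Key eq: (k + 2)·f(k+1) = (k + 3)·f(k) + (1).
deg f ≤ 1 (via 1,1,0).
Solving with deg f ≤ 1: f(k) = k/2.
So s_k = (B(k−1)f/C)·t_k = (k*(k + 3)/2)·t_k = 2*k/(k + 2).
s_(k+1) − s_k = 4/(k**2 + 5*k + 6) = t_k.
Sum = s_(6) − s_(1); s_(6) = 3/2, s_(1) = 2/3 ⇒ 5/6.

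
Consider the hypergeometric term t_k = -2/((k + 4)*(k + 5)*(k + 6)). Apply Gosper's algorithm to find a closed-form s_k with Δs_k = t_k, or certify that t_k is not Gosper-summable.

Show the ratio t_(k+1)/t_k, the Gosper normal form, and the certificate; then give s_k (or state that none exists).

s_k = k*(-k - 9)/(20*(k + 4)*(k + 5))

r(k) = (k + 4)/(k + 7) after simplifying.
Normal form (A,B,C) = (k + 4, k + 7, 1).
Key eq: (k + 4)·f(k+1) = (k + 6)·f(k) + (1).
Degrees (1,1,0) ⇒ d ≤ 2.
Solving with deg f ≤ 2: f(k) = k*(k + 9)/40.
Get s_k = R·t_k = k*(-k - 9)/(20*(k + 4)*(k + 5)) with R(k) = B(k−1)f(k)/C(k) = k*(k + 6)*(k + 9)/40.
Verify: -2/(k**3 + 15*k**2 + 74*k + 120) matches t_k.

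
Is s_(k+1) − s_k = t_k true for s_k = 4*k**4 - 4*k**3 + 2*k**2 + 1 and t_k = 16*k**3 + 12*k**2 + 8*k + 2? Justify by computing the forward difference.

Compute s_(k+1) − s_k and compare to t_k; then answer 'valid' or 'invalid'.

s_(k+1) = 4*k**4 + 12*k**3 + 14*k**2 + 8*k + 3
s_(k+1) − s_k = 16*k**3 + 12*k**2 + 8*k + 2
(s_(k+1) − s_k) − t_k = 0

valid; difference matches t_k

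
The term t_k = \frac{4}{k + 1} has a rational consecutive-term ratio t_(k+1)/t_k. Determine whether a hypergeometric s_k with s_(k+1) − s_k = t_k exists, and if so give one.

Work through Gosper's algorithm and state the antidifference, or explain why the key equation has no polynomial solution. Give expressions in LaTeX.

Compute t_(k+1)/t_k: get (k + 1)/(k + 2).
Factor: A=k + 1; B=k + 2; C=1.
Solve (k + 1)·f(k+1) − (k + 1)·f(k) = 1.
Degrees (1,1,0) ⇒ d ≤ 0.
Put f(k) = c0: A·f(k+1) − B(k−1)·f(k) − C = -1; need -1 = 0 — inconsistent ⇒ no f, not summable.

none — t_k is not Gosper-summable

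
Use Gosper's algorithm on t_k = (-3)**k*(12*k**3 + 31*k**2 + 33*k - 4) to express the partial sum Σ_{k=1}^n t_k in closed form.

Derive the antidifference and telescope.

S(n) = 3*(-3)**n*n*(3*n**2 + 10*n + 11)

Compute t_(k+1)/t_k: get 3*(-12*k**3 - 67*k**2 - 131*k - 72)/(12*k**3 + 31*k**2 + 33*k - 4).
Normal form (A,B,C) = (-3, 1, k**3 + 31*k**2/12 + 11*k/4 - 1/3).
Need (-3)·f(k+1) − (1)·f(k) = k**3 + 31*k**2/12 + 11*k/4 - 1/3.
Degrees (0,0,3) ⇒ d ≤ 3.
Coefficient equations give f(k) = -(k - 1)*(3*k**2 + 4*k + 4)/12.
R(k) = B(k−1)·f(k)/C(k) = -(k - 1)*(3*k**2 + 4*k + 4)/(12*k**3 + 31*k**2 + 33*k - 4); s_k = R·t_k = (-3)**k*(-3*k**3 - k**2 + 4).
Check: Δs_k = (-3)**k*(12*k**3 + 31*k**2 + 33*k - 4). ✓
Σ_(k=1)^n t_k = s_(n+1) − s_(1) = (3*(-3)**n*n*(3*n**2 + 10*n + 11)) − (0), i.e. 3*(-3)**n*n*(3*n**2 + 10*n + 11).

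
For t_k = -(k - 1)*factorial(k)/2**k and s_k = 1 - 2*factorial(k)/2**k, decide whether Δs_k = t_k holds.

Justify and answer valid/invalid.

Valid — Δs_k = t_k.

s_(k+1) = (2**k - k*factorial(k) - factorial(k))/2**k
s_(k+1) − s_k = -(k - 1)*factorial(k)/2**k
(s_(k+1) − s_k) − t_k = 0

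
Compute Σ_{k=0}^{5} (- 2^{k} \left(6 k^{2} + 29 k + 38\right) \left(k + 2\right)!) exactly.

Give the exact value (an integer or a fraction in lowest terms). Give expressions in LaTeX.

Σ = -56770552

Compute t_(k+1)/t_k: get 2*(6*k**3 + 59*k**2 + 196*k + 219)/(6*k**2 + 29*k + 38).
So A=2*k + 6 and B=1, with C=k**2 + 29*k/6 + 19/3.
Set up (2*k + 6)·f(k+1) − (1)·f(k) − (k**2 + 29*k/6 + 19/3) = 0.
Bound: deg f ≤ 1.
Coefficient equations give f(k) = (3*k + 4)/6.
Certificate R = B(k−1)f/C = (3*k + 4)/(6*k**2 + 29*k + 38) gives s_k = -2**k*(3*k + 4)*factorial(k + 2).
Δs = -2**k*(6*k**2 + 29*k + 38)*factorial(k + 2), as required.
Telescoping: Σ = s_(6) − s_(0) = -56770560 − (-8) = -56770552.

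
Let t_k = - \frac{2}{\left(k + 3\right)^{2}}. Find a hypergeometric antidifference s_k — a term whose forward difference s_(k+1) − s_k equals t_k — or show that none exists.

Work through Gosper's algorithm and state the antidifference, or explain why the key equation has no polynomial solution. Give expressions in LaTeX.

t_(k+1)/t_k = (k + 3)**2/(k + 4)**2.
Normal form (A,B,C) = (k**2 + 6*k + 9, k**2 + 8*k + 16, 1).
Set up (k**2 + 6*k + 9)·f(k+1) − (k**2 + 6*k + 9)·f(k) − (1) = 0.
From deg A=2, deg B=2, deg C=0: d=0.
f = c0 ⇒ A·f(k+1) − B(k−1)·f(k) − C = -1. The system {-1 = 0} is inconsistent; no antidifference.

none (Gosper's algorithm certifies no s_k)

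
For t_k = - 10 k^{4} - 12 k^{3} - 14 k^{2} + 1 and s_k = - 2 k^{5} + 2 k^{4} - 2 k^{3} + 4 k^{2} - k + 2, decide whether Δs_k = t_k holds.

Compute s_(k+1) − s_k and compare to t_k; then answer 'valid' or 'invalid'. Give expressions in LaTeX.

Valid: the claim telescopes to t_k.

s_(k+1) = -2*k**5 - 8*k**4 - 14*k**3 - 10*k**2 - k + 3
s_(k+1) − s_k = -10*k**4 - 12*k**3 - 14*k**2 + 1
(s_(k+1) − s_k) − t_k = 0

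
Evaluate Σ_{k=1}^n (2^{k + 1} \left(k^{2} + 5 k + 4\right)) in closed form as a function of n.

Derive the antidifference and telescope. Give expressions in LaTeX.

S(n) = 4 \cdot 2^{n} n^{2} + 12 \cdot 2^{n} n + 8 \cdot 2^{n} - 8

Ratio r(k) = 2*(k**2 + 7*k + 10)/(k**2 + 5*k + 4).
Normal form (A,B,C) = (2, 1, k**2 + 5*k + 4).
Need (2)·f(k+1) − (1)·f(k) = k**2 + 5*k + 4.
deg f ≤ 2 (via 0,0,2).
Match coefficients ⇒ f(k) = k*(k + 1).
So s_k = (B(k−1)f/C)·t_k = (k/(k + 4))·t_k = 2**(k + 1)*k*(k + 1).
Δs = 2**(k + 1)*(k + 1)*(k + 4), as required.
Σ_(k=1)^n t_k = s_(n+1) − s_(1) = (2**(n + 2)*(n**2 + 3*n + 2)) − (8), i.e. 4*2**n*n**2 + 12*2**n*n + 8*2**n - 8.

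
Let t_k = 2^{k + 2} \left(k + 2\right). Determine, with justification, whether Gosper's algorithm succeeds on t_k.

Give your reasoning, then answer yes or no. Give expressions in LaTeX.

Yes. s_k = 2^{k + 2} k.

t_(k+1)/t_k = 2*(k + 3)/(k + 2).
A = 2, B = 1, C = k + 2.
f must satisfy (2)·f(k+1) − (1)·f(k) = k + 2.
d = 1 from the (0,0,1) case.
Solve for f: f(k) = k (degree 1 ≤ 1).
Then R = B(k−1)f/C = k/(k + 2), so s_k = R(k)·t_k = 2**(k + 2)*k.
Δs = 2**(k + 2)*(k + 2), as required.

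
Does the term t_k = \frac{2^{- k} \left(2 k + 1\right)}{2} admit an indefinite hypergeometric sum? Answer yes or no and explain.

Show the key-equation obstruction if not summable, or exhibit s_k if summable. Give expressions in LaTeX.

r(k) = (2*k + 3)/(2*(2*k + 1)) after simplifying.
Gosper form: A/B · C(k+1)/C(k) with A=1/2, B=1, C=k + 1/2.
f must satisfy (1/2)·f(k+1) − (1)·f(k) = k + 1/2.
d = 1 from the (0,0,1) case.
Solving with deg f ≤ 1: f(k) = -2*k - 3.
R(k) = B(k−1)·f(k)/C(k) = -2*(2*k + 3)/(2*k + 1); s_k = R·t_k = (-2*k - 3)/2**k.
s_(k+1) − s_k = (2*k + 1)/(2*2**k) = t_k.

Yes. s_k = 2^{- k} \left(- 2 k - 3\right).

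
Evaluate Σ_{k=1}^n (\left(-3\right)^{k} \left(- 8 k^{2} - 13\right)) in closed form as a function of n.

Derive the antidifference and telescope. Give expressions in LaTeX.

Step 1: r(k) = 3*(-8*(k + 1)**2 - 13)/(8*k**2 + 13).
So A=-3 and B=1, with C=k**2 + 13/8.
Set up (-3)·f(k+1) − (1)·f(k) − (k**2 + 13/8) = 0.
Degrees (0,0,2) ⇒ d ≤ 2.
Coefficient equations give f(k) = -(2*k**2 - 3*k + 4)/8.
Then R = B(k−1)f/C = -(2*k**2 - 3*k + 4)/(8*k**2 + 13), so s_k = R(k)·t_k = (-3)**k*(2*k**2 - 3*k + 4).
s_(k+1) − s_k = (-3)**k*(-8*k**2 - 13) = t_k.
Σ_(k=1)^n t_k = s_(n+1) − s_(1) = ((-3)**(n + 1)*(2*n**2 + n + 3)) − (-9), i.e. -6*(-3)**n*n**2 - 3*(-3)**n*n - 9*(-3)**n + 9.

S(n) = - 6 \left(-3\right)^{n} n^{2} - 3 \left(-3\right)^{n} n - 9 \left(-3\right)^{n} + 9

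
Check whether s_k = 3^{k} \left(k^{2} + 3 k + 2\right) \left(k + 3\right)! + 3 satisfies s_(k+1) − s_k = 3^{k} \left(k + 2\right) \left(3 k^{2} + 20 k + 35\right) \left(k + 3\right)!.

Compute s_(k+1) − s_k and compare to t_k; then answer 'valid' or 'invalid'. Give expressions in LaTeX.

s_(k+1) = 3**(k + 1)*(3*k + (k + 1)**2 + 5)*factorial(k + 4) + 3
s_(k+1) − s_k = 3**k*(k + 2)*(3*k**2 + 20*k + 35)*factorial(k + 3)
(s_(k+1) − s_k) − t_k = 0

Valid — Δs_k = t_k.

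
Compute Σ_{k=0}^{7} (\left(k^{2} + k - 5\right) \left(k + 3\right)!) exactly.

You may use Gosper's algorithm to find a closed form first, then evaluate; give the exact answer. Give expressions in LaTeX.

Σ = 199584018

r(k) = (k + 4)*(k + (k + 1)**2 - 4)/(k**2 + k - 5) after simplifying.
So A=k + 4 and B=1, with C=k**2 + k - 5.
Key eq: (k + 4)·f(k+1) = (1)·f(k) + (k**2 + k - 5).
d = 1 from the (1,0,2) case.
Solve for f: f(k) = k - 3 (degree 1 ≤ 1).
Then R = B(k−1)f/C = (k - 3)/(k**2 + k - 5), so s_k = R(k)·t_k = (k - 3)*factorial(k + 3).
Verify: (k**2 + k - 5)*factorial(k + 3) matches t_k.
Evaluate s at k=8 and k=0: 199584000 and -18; difference 199584018.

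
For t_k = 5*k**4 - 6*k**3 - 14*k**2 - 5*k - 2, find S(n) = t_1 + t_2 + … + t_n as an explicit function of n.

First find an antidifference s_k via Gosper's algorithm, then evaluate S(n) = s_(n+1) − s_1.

Ratio r(k) = (5*k**4 + 14*k**3 - 2*k**2 - 31*k - 22)/(5*k**4 - 6*k**3 - 14*k**2 - 5*k - 2).
So A=1 and B=1, with C=k**4 - 6*k**3/5 - 14*k**2/5 - k - 2/5.
f must satisfy (1)·f(k+1) − (1)·f(k) = k**4 - 6*k**3/5 - 14*k**2/5 - k - 2/5.
d = 5 from the (0,0,4) case.
Solve for f: f(k) = k*(k + 1)*(k**3 - 5*k**2 + 5*k - 2)/5 (degree 5 ≤ 5).
Certificate R = B(k−1)f/C = k*(k**3 - 5*k**2 + 5*k - 2)/(5*k**3 - 11*k**2 - 3*k - 2) gives s_k = k*(k**4 - 4*k**3 + 3*k - 2).
Verify: 5*k**4 - 6*k**3 - 14*k**2 - 5*k - 2 matches t_k.
s_(n+1) = n**5 + n**4 - 6*n**3 - 11*n**2 - 7*n - 2 and s_(1) = -2, so S(n) = n*(n**4 + n**3 - 6*n**2 - 11*n - 7).

S(n) = n*(n**4 + n**3 - 6*n**2 - 11*n - 7)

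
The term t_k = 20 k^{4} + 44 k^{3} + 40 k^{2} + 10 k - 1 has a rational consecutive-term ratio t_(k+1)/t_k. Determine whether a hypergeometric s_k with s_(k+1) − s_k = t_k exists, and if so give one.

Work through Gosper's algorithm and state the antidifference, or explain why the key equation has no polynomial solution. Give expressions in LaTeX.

s_k = k^{2} \left(4 k^{3} + k^{2} - 2 k - 4\right)

Ratio r(k) = (20*k**4 + 124*k**3 + 292*k**2 + 302*k + 113)/(20*k**4 + 44*k**3 + 40*k**2 + 10*k - 1).
Normal form (A,B,C) = (1, 1, k**4 + 11*k**3/5 + 2*k**2 + k/2 - 1/20).
Need (1)·f(k+1) − (1)·f(k) = k**4 + 11*k**3/5 + 2*k**2 + k/2 - 1/20.
deg f ≤ 5 (via 0,0,4).
Solving with deg f ≤ 5: f(k) = k**2*(4*k**3 + k**2 - 2*k - 4)/20.
Certificate R = B(k−1)f/C = k**2*(4*k**3 + k**2 - 2*k - 4)/(20*k**4 + 44*k**3 + 40*k**2 + 10*k - 1) gives s_k = k**2*(4*k**3 + k**2 - 2*k - 4).
Check: Δs_k = 20*k**4 + 44*k**3 + 40*k**2 + 10*k - 1. ✓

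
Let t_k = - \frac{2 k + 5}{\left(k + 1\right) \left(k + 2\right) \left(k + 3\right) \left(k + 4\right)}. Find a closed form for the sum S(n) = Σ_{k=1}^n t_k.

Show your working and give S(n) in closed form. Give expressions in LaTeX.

Step 1: r(k) = (k + 1)*(2*k + 7)/((k + 5)*(2*k + 5)).
So A=k + 1 and B=k + 5, with C=k + 5/2.
Key eq: (k + 1)·f(k+1) = (k + 4)·f(k) + (k + 5/2).
d = 3 from the (1,1,1) case.
A polynomial solution: f(k) = k*(k + 2)*(k + 4)/6.
So s_k = (B(k−1)f/C)·t_k = (k*(k + 2)*(k + 4)**2/(3*(2*k + 5)))·t_k = k*(-k - 4)/(3*(k**2 + 4*k + 3)).
Check: Δs_k = (-2*k - 5)/(k**4 + 10*k**3 + 35*k**2 + 50*k + 24). ✓
Σ_(k=1)^n t_k = s_(n+1) − s_(1) = ((-n**2 - 6*n - 5)/(3*(n**2 + 6*n + 8))) − (-5/24), i.e. n*(-n - 6)/(8*(n**2 + 6*n + 8)).

S(n) = \frac{n \left(- n - 6\right)}{8 \left(n^{2} + 6 n + 8\right)}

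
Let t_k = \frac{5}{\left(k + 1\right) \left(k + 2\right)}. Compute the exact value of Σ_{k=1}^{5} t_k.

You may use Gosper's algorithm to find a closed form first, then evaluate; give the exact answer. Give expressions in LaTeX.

r(k) = (k + 1)/(k + 3) after simplifying.
So A=k + 1 and B=k + 3, with C=1.
Solve (k + 1)·f(k+1) − (k + 2)·f(k) = 1.
d = 1 from the (1,1,0) case.
Match coefficients ⇒ f(k) = k.
Certificate R = B(k−1)f/C = k*(k + 2) gives s_k = 5*k/(k + 1).
Verify: 5/(k**2 + 3*k + 2) matches t_k.
Evaluate s at k=6 and k=1: 30/7 and 5/2; difference 25/14.

Σ = 25/14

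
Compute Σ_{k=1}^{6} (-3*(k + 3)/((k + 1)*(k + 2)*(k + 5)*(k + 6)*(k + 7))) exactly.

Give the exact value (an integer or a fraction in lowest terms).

Σ = -97/8736

r(k) = (k + 1)*(k + 4)*(k + 5)/((k + 3)**2*(k + 8)) after simplifying.
Take A(k)=k + 1, B(k)=k + 8, C(k)=k**3 + 10*k**2 + 33*k + 36.
Need (k + 1)·f(k+1) − (k + 7)·f(k) = k**3 + 10*k**2 + 33*k + 36.
Bound: deg f ≤ 6.
A polynomial solution: f(k) = k*(k + 2)*(k + 3)*(k + 4)*(k**2 + 12*k + 41)/90.
Then R = B(k−1)f/C = k*(k + 2)*(k + 7)*(k**2 + 12*k + 41)/(90*(k + 3)), so s_k = R(k)·t_k = k*(-k**2 - 12*k - 41)/(30*(k**3 + 12*k**2 + 41*k + 30)).
Δs = 3*(-k - 3)/(k**5 + 21*k**4 + 163*k**3 + 567*k**2 + 844*k + 420), as required.
Telescoping: Σ = s_(7) − s_(1) = -203/6240 − (-3/140) = -97/8736.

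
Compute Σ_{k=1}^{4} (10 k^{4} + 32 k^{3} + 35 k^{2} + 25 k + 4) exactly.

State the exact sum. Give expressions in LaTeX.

Ratio r(k) = (10*k**4 + 72*k**3 + 191*k**2 + 231*k + 106)/(10*k**4 + 32*k**3 + 35*k**2 + 25*k + 4).
So A=1 and B=1, with C=k**4 + 16*k**3/5 + 7*k**2/2 + 5*k/2 + 2/5.
Set up (1)·f(k+1) − (1)·f(k) − (k**4 + 16*k**3/5 + 7*k**2/2 + 5*k/2 + 2/5) = 0.
Degrees (0,0,4) ⇒ d ≤ 5.
A polynomial solution: f(k) = k*(k**2 + 1)*(2*k**2 + 3*k - 3)/10.
Get s_k = R·t_k = k*(2*k**4 + 3*k**3 - k**2 + 3*k - 3) with R(k) = B(k−1)f(k)/C(k) = k*(k**2 + 1)*(2*k**2 + 3*k - 3)/(10*k**4 + 32*k**3 + 35*k**2 + 25*k + 4).
s_(k+1) − s_k = 10*k**4 + 32*k**3 + 35*k**2 + 25*k + 4 = t_k.
Σ_(k=1)^(4) t_k = s_(5) − s_(1) = 8060 − (4) = 8056.

Σ = 8056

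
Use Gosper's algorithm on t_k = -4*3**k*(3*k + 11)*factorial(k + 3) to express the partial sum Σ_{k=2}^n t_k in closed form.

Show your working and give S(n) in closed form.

Ratio r(k) = 3*(k + 4)*(3*k + 14)/(3*k + 11).
So A=3*k + 12 and B=1, with C=k + 11/3.
Set up (3*k + 12)·f(k+1) − (1)·f(k) − (k + 11/3) = 0.
deg f ≤ 0 (via 1,0,1).
Match coefficients ⇒ f(k) = 1/3.
R(k) = B(k−1)·f(k)/C(k) = 1/(3*k + 11); s_k = R·t_k = -4*3**k*factorial(k + 3).
s_(k+1) − s_k = -4*3**k*(3*k + 11)*factorial(k + 3) = t_k.
Telescope: S(n) = s_(n+1) − s_(2) = -12*3**n*factorial(n + 4) − (-4320) = -12*3**n*factorial(n + 4) + 4320.

S(n) = -12*3**n*factorial(n + 4) + 4320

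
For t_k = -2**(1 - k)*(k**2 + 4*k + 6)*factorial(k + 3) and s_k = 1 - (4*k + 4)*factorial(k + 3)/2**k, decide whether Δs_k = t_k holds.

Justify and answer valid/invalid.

s_(k+1) = -2**(-k - 1)*(4*k + 8)*factorial(k + 4) + 1
s_(k+1) − s_k = -2**(1 - k)*(k**2 + 4*k + 6)*factorial(k + 3)
(s_(k+1) − s_k) − t_k = 0

Valid — Δs_k = t_k.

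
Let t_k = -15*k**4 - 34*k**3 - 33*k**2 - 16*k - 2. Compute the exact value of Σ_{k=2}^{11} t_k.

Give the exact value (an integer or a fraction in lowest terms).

Σ = -765390

t_(k+1)/t_k = (15*k**4 + 94*k**3 + 225*k**2 + 244*k + 100)/(15*k**4 + 34*k**3 + 33*k**2 + 16*k + 2).
So A=1 and B=1, with C=k**4 + 34*k**3/15 + 11*k**2/5 + 16*k/15 + 2/15.
f must satisfy (1)·f(k+1) − (1)·f(k) = k**4 + 34*k**3/15 + 11*k**2/5 + 16*k/15 + 2/15.
From deg A=0, deg B=0, deg C=4: d=5.
Match coefficients ⇒ f(k) = k*(k + 1)*(3*k**3 - 2*k**2 + k - 1)/15.
Get s_k = R·t_k = -3*k**5 - k**4 + k**3 + k with R(k) = B(k−1)f(k)/C(k) = k*(3*k**3 - 2*k**2 + k - 1)/(15*k**3 + 19*k**2 + 14*k + 2).
s_(k+1) − s_k = -15*k**4 - 34*k**3 - 33*k**2 - 16*k - 2 = t_k.
Telescoping: Σ = s_(12) − s_(2) = -765492 − (-102) = -765390.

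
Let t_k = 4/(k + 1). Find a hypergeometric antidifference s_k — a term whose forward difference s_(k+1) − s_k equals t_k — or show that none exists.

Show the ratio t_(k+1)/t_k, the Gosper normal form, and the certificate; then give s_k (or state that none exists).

Ratio r(k) = (k + 1)/(k + 2).
Normal form (A,B,C) = (k + 1, k + 2, 1).
Key eq: (k + 1)·f(k+1) = (k + 1)·f(k) + (1).
deg f ≤ 0 (via 1,1,0).
f = c0 ⇒ A·f(k+1) − B(k−1)·f(k) − C = -1. The system {-1 = 0} is inconsistent; no antidifference.

none (Gosper's algorithm certifies no s_k)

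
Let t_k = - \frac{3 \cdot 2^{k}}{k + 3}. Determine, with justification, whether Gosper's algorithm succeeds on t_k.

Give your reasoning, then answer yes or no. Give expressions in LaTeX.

Step 1: r(k) = 2*(k + 3)/(k + 4).
A = 2*k + 6, B = k + 4, C = 1.
Key eq: (2*k + 6)·f(k+1) = (k + 3)·f(k) + (1).
From deg A=1, deg B=1, deg C=0: d=-1.
deg f ≤ -1 is impossible — no certificate.

No — key equation has no polynomial f.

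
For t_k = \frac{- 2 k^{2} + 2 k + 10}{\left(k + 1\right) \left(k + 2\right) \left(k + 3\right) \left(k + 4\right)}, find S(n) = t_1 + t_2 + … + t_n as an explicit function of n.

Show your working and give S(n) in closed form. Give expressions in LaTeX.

Step 1: r(k) = (k + 1)*(k - (k + 1)**2 + 6)/((k + 5)*(-k**2 + k + 5)).
Factor: A=k + 1; B=k + 5; C=k**2 - k - 5.
f must satisfy (k + 1)·f(k+1) − (k + 4)·f(k) = k**2 - k - 5.
deg f ≤ 3 (via 1,1,2).
Solving with deg f ≤ 3: f(k) = -k*(k**2 + 12*k + 17)/6.
Get s_k = R·t_k = k*(k**2 + 12*k + 17)/(3*(k + 1)*(k + 2)*(k + 3)) with R(k) = B(k−1)f(k)/C(k) = -k*(k + 4)*(k**2 + 12*k + 17)/(6*(k**2 - k - 5)).
Δs = 2*(-k**2 + k + 5)/(k**4 + 10*k**3 + 35*k**2 + 50*k + 24), as required.
Σ_(k=1)^n t_k = s_(n+1) − s_(1) = ((n**3 + 15*n**2 + 44*n + 30)/(3*(n**3 + 9*n**2 + 26*n + 24))) − (5/12), i.e. n*(-n**2 + 15*n + 46)/(12*(n**3 + 9*n**2 + 26*n + 24)).

S(n) = \frac{n \left(- n^{2} + 15 n + 46\right)}{12 \left(n^{3} + 9 n^{2} + 26 n + 24\right)}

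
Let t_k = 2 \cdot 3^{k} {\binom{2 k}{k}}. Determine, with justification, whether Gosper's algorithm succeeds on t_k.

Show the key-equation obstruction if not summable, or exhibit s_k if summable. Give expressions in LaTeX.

Ratio r(k) = 6*(2*k + 1)/(k + 1).
Factor: A=12*k + 6; B=k + 1; C=1.
Set up (12*k + 6)·f(k+1) − (k)·f(k) − (1) = 0.
deg f ≤ -1 (via 1,1,0).
deg f ≤ -1 is impossible — no certificate.

No. Not Gosper-summable.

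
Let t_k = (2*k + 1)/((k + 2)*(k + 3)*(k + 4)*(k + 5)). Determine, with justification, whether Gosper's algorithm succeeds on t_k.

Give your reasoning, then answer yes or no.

r(k) = (k + 2)*(2*k + 3)/((k + 6)*(2*k + 1)) after simplifying.
Factor: A=k + 2; B=k + 6; C=k + 1/2.
Need (k + 2)·f(k+1) − (k + 5)·f(k) = k + 1/2.
From deg A=1, deg B=1, deg C=1: d=3.
Solve for f: f(k) = k*(k**2 + 9*k + 2)/48 (degree 3 ≤ 3).
So s_k = (B(k−1)f/C)·t_k = (k*(k + 5)*(k**2 + 9*k + 2)/(24*(2*k + 1)))·t_k = k*(k**2 + 9*k + 2)/(24*(k + 2)*(k + 3)*(k + 4)).
s_(k+1) − s_k = (2*k + 1)/(k**4 + 14*k**3 + 71*k**2 + 154*k + 120) = t_k.

Yes. s_k = k*(k**2 + 9*k + 2)/(24*(k + 2)*(k + 3)*(k + 4)).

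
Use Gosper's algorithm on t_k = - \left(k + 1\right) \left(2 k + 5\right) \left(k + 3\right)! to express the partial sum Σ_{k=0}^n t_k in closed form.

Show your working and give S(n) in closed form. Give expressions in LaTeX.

S(n) = - 2 n \left(n + 4\right)! - \left(n + 4\right)! - 6

t_(k+1)/t_k = (k + 2)*(k + 4)*(2*k + 7)/((k + 1)*(2*k + 5)).
Gosper form: A/B · C(k+1)/C(k) with A=k + 4, B=1, C=k**2 + 7*k/2 + 5/2.
f must satisfy (k + 4)·f(k+1) − (1)·f(k) = k**2 + 7*k/2 + 5/2.
Bound: deg f ≤ 1.
Match coefficients ⇒ f(k) = (2*k - 1)/2.
R(k) = B(k−1)·f(k)/C(k) = (2*k - 1)/((k + 1)*(2*k + 5)); s_k = R·t_k = -(2*k - 1)*factorial(k + 3).
s_(k+1) − s_k = -(k + 1)*(2*k + 5)*factorial(k + 3) = t_k.
Evaluate: s_(n+1) = -(2*n + 1)*factorial(n + 4); subtract s_(0) = 6 ⇒ S(n) = -2*n*factorial(n + 4) - factorial(n + 4) - 6.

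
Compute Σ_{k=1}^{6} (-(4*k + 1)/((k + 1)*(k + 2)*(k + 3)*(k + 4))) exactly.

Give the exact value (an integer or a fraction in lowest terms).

t_(k+1)/t_k = (k + 1)*(4*k + 5)/((k + 5)*(4*k + 1)).
Take A(k)=k + 1, B(k)=k + 5, C(k)=k + 1/4.
Solve (k + 1)·f(k+1) − (k + 4)·f(k) = k + 1/4.
Degrees (1,1,1) ⇒ d ≤ 3.
Solving with deg f ≤ 3: f(k) = k*(k**2 + 6*k - 1)/24.
R(k) = B(k−1)·f(k)/C(k) = k*(k + 4)*(k**2 + 6*k - 1)/(6*(4*k + 1)); s_k = R·t_k = k*(-k**2 - 6*k + 1)/(6*(k + 1)*(k + 2)*(k + 3)).
Check: Δs_k = (-4*k - 1)/(k**4 + 10*k**3 + 35*k**2 + 50*k + 24). ✓
Evaluate s at k=7 and k=1: -7/48 and -1/24; difference -5/48.

Σ = -5/48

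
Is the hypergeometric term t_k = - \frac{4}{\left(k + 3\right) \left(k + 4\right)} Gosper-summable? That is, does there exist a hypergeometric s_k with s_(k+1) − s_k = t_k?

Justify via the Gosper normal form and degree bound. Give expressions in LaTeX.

Yes. s_k = - \frac{4 k}{3 k + 9}.

r(k) = (k + 3)/(k + 5) after simplifying.
Take A(k)=k + 3, B(k)=k + 5, C(k)=1.
Key eq: (k + 3)·f(k+1) = (k + 4)·f(k) + (1).
deg f ≤ 1 (via 1,1,0).
A polynomial solution: f(k) = k/3.
So s_k = (B(k−1)f/C)·t_k = (k*(k + 4)/3)·t_k = -4*k/(3*k + 9).
Check: Δs_k = -4/(k**2 + 7*k + 12). ✓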